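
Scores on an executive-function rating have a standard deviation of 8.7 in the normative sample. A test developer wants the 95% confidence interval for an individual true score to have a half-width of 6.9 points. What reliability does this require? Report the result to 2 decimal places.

0.84

Required SEM = 6.9 / 1.96 ≈ 3.5204
r = 1 − (3.5204/8.7)² ≈ 1 − 0.1637 ≈ 0.8363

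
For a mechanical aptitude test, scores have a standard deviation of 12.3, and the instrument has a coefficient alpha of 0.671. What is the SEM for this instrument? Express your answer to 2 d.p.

7.06

SEM = 12.300*√(1 − 0.671) ≈ 7.055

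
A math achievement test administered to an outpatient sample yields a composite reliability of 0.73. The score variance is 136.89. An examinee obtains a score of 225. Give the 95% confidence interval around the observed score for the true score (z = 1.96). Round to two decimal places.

SD = √136.89 ≈ 11.7000
The standard error of measurement is 11.7000×√(1 − 0.7300) ≈ 11.7000×0.5196 ≈ 6.0795.
Margin = 1.96 × 6.0795 ≈ 11.9158
Interval: (213.0842, 236.9158)

[213.08, 236.92]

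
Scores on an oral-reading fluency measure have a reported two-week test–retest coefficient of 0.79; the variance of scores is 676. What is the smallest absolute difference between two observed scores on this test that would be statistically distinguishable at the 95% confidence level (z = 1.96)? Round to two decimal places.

33.03

σ = 676^(1/2) = 26.00000
SEM = 26.00000 * √(1 − 0.79000) = 26.00000 * √0.21000 ≈ 26.00000 * 0.45826 ≈ 11.91470
Standard error of the difference = 11.91470·√2 ≈ 16.84993
Minimum reliable difference = 1.96 * SE_diff ≈ 1.96 * 16.84993 ≈ 33.02585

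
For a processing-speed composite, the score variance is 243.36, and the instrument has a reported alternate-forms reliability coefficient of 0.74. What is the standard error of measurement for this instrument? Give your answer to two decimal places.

7.95

SD = √243.36 = 15.6000
SEM = 15.6000 × √(1 − 0.7400) = 15.6000 × √0.2600 ≈ 15.6000 × 0.5099 ≈ 7.9545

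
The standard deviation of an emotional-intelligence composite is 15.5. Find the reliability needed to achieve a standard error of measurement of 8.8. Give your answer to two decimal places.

Required reliability = 1 − (SEM/SD)² = 1 − 0.3223 ≃ 0.6777

0.68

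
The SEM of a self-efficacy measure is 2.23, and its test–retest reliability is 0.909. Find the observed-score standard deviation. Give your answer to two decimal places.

σ = SEM·(1 − r)^(−1/2) ≈ 2.23·3.3150 ≈ 7.3924

7.39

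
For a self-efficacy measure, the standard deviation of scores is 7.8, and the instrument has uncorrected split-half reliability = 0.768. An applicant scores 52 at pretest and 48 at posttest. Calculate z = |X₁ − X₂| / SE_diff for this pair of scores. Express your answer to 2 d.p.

r_full = 2·0.768 / (1 + 0.768) ≈ 0.8688
SEM = 7.8000 × √(1 − 0.8688) = 7.8000 × √0.1312 ≈ 7.8000 × 0.3622 ≈ 2.8255
SE_diff = √2 × SEM ≈ 3.9959
z = |52 − 48| / 3.9959 = 4 / 3.9959 ≈ 1.0010

1.00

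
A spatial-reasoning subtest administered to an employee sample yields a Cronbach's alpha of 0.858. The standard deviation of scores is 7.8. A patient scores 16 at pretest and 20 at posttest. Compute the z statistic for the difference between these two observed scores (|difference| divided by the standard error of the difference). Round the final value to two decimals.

SEM = 7.80000·√(1 − 0.85800) ≃ 2.93927
Standard error of the difference = 2.93927·√2 ≃ 4.15675
z = |16 − 20| / 4.15675 = 4 / 4.15675 ≃ 0.96229

0.96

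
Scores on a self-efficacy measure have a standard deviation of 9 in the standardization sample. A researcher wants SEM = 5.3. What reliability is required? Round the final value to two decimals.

0.65

r = 1 − (SEM / SD)² = 1 − (5.300 / 9)² ≈ 1 − 0.347 ≈ 0.653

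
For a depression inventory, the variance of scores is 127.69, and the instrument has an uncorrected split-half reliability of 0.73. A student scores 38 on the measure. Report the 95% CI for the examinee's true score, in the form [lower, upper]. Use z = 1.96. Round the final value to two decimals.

σ = 127.69^(1/2) = 11.300
Full-length reliability (Spearman-Brown) = 2(0.73)/(1+0.73) ≈ 0.844
SEM = 11.300*√(1 − 0.844) ≈ 4.464
Margin = 1.96 * 4.464 ≈ 8.750
Interval: (29.250, 46.750)

[29.25, 46.75]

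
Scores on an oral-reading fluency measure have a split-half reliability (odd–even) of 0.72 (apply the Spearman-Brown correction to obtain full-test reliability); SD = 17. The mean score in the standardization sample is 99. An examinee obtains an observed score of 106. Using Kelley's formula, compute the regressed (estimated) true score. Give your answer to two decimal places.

104.86

Spearman-Brown: r = 2(0.72) / (1 + 0.72) = 1.44000 / 1.72000 ≃ 0.83721
T̂ = r·X + (1 − r)·M = 0.83721×106 + 0.16279×99 ≃ 88.74419 + 16.11628 ≃ 104.86047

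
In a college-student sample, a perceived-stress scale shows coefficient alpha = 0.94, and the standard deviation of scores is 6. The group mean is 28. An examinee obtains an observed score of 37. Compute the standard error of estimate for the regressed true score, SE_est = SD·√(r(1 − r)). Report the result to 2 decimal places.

SE_est = SD · √(r(1 − r)) = 6.00000 · √0.05640 ≈ 6.00000 · 0.23749 ≈ 1.42492

1.42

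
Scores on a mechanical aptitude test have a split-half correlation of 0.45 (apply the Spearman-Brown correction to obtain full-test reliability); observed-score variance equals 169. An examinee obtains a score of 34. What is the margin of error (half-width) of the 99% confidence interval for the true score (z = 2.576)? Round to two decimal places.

20.62

SD = √169 ≈ 13.00000
r_full = 2·0.45 / (1 + 0.45) ≈ 0.62069
SEM = 13.00000*√(1 − 0.62069) ≈ 8.00646
2.576 * SEM ≈ 20.62465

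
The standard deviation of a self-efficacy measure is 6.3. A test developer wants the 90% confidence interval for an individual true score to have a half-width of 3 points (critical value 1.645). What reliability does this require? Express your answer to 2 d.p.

0.92

SEM needed = half-width / z = 3/1.645 ≈ 1.82371
Required reliability = 1 − (SEM/SD)² = 1 − 0.08380 ≈ 0.91620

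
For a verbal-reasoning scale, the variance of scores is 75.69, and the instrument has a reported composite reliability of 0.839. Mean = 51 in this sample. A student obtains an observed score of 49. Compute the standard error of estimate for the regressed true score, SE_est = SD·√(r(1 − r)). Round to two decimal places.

3.20

σ = 75.69^(1/2) = 8.7000
SE_est = SD * √(r(1 − r)) = 8.7000 * √0.1351 ≃ 8.7000 * 0.3675 ≃ 3.1975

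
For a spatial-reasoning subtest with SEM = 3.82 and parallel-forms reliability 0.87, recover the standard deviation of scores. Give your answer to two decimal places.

10.59

SD = SEM / √(1 − r) = 3.82 / √0.1300 ≈ 3.82 / 0.3606 ≈ 10.5948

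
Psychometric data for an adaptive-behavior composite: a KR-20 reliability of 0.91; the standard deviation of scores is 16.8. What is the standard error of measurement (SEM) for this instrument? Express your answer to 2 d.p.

5.04

SEM = 16.800×√(1 − 0.910) ≈ 5.040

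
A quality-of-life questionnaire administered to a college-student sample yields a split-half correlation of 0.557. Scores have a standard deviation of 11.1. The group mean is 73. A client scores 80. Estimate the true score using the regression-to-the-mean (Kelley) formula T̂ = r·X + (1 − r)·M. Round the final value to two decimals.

78.01

r_full = 2·0.557 / (1 + 0.557) ≈ 0.71548
T̂ = 0.71548(80) + 0.28452(73) ≈ 78.00835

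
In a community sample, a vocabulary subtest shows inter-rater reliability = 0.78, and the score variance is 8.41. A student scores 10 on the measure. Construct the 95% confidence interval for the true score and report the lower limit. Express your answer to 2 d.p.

SD = √8.41 = 2.9000
SEM = 2.9000 × √(1 − 0.7800) = 2.9000 × √0.2200 ≃ 2.9000 × 0.4690 ≃ 1.3602
1.96 × SEM ≃ 2.6660
Lower limit = 10 − 2.6660 ≃ 7.3340

7.33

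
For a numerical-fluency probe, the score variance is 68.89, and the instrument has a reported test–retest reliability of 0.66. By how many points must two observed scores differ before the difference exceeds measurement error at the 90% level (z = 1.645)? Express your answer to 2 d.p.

11.26

SD = √68.89 ≈ 8.300
SEM = 8.300 × √(1 − 0.660) = 8.300 × √0.340 ≈ 8.300 × 0.583 ≈ 4.840
SE_diff = SEM × √2 ≈ 4.840 × 1.414 ≈ 6.844
Minimum reliable difference = 1.645 × SE_diff ≈ 1.645 × 6.844 ≈ 11.259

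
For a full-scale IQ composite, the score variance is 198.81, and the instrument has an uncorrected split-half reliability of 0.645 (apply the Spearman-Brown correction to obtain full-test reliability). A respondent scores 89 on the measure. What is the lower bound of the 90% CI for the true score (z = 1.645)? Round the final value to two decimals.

78.23

SD = √198.81 = 14.100
r_full = 2·0.645 / (1 + 0.645) ≃ 0.784
SEM = 14.100 · √(1 − 0.784) = 14.100 · √0.216 ≃ 14.100 · 0.465 ≃ 6.550
Half-width = 1.645·6.550 ≃ 10.775
Lower bound: 89 − 10.775 = 78.225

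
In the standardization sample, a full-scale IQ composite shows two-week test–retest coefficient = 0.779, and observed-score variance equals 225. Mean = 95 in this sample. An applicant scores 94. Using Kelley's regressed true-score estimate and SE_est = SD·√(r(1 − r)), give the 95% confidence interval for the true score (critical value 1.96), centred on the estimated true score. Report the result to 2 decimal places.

SD = √225 = 15.0000
Estimated true score = 0.7790·94 + (1 − 0.7790)·95 ≈ 94.2210
SE_est = 15.0000·√[r(1 − r)] ≈ 6.2238
CI = 94.2210 ± 1.96 · 6.2238 → [82.0223, 106.4197]

[82.02, 106.42]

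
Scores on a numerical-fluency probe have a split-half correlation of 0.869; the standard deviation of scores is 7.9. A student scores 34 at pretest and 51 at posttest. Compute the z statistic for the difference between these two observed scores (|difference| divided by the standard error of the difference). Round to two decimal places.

Full-length reliability (Spearman-Brown) = 2(0.869)/(1+0.869) ≈ 0.930
SEM = 7.900×√(1 − 0.930) ≈ 2.092
SE_diff = SEM × √2 ≈ 2.092 × 1.414 ≈ 2.958
z = 17 / 2.958 ≈ 5.747

5.75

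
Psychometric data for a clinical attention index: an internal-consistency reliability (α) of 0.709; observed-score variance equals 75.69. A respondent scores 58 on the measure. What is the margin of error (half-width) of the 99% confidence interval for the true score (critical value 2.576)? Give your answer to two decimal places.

12.09

SD = √75.69 = 8.700
SEM = 8.700 · √(1 − 0.709) = 8.700 · √0.291 ≈ 8.700 · 0.539 ≈ 4.693
Margin = 2.576 · 4.693 ≈ 12.090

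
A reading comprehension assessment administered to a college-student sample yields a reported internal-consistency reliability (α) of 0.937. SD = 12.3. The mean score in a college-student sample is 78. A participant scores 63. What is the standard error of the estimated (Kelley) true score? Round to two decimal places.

2.99

SE_est = SD * √(r(1 − r)) = 12.3000 * √0.0590 ≈ 12.3000 * 0.2430 ≈ 2.9884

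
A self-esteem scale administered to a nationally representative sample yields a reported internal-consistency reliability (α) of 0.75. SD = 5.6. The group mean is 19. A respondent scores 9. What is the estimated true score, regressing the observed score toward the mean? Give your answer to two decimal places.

11.50

T̂ = 0.750(9) + 0.250(19) ≈ 11.500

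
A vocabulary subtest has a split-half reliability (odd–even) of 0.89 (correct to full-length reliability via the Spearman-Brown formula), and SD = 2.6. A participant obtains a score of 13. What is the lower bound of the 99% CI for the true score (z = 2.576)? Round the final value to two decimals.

Spearman-Brown: r = 2(0.89) / (1 + 0.89) = 1.780 / 1.890 ≈ 0.942
SEM = 2.600 * √(1 − 0.942) = 2.600 * √0.058 ≈ 2.600 * 0.241 ≈ 0.627
Half-width = 2.576*0.627 ≈ 1.616
Lower bound: 13 − 1.616 = 11.384

11.38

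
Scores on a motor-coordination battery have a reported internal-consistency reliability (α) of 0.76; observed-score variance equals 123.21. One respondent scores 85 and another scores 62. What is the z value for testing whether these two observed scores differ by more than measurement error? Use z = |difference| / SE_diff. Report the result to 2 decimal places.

2.99

SD = √123.21 ≈ 11.100
SEM = 11.100*√(1 − 0.760) ≈ 5.438
SE_diff = √2 * SEM ≈ 7.690
z = |85 − 62| / 7.690 = 23 / 7.690 ≈ 2.991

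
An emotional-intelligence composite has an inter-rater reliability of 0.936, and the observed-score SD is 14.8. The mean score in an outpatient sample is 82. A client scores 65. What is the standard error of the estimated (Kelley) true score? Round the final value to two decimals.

3.62

SE_est = SD * √(r(1 − r)) = 14.800 * √0.060 ≈ 14.800 * 0.245 ≈ 3.622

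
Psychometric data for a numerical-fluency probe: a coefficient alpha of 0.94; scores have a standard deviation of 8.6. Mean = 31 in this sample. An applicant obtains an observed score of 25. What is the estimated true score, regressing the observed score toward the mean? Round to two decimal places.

25.36

T̂ = r·X + (1 − r)·M = 0.9400·25 + 0.0600·31 = 23.5000 + 1.8600 ≃ 25.3600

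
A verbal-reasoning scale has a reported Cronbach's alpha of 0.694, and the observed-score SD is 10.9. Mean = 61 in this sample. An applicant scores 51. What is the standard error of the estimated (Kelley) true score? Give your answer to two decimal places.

SE_est = 10.90000*√(0.69400*0.30600) ≃ 5.02304

5.02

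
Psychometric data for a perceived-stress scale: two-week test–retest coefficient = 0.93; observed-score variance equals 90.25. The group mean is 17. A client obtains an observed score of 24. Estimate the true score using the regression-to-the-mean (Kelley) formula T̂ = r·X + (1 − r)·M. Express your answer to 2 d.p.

23.51

Estimated true score = 0.930×24 + (1 − 0.930)×17 ≈ 23.510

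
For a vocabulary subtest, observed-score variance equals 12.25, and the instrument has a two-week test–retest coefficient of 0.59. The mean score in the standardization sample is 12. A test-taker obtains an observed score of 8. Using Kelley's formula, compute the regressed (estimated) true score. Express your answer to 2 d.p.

9.64

T̂ = 0.5900(8) + 0.4100(12) ≈ 9.6400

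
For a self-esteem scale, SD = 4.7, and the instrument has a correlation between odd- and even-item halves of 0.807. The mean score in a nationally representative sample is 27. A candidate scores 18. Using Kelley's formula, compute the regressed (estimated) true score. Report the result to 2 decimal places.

18.96

Full-length reliability (Spearman-Brown) = 2(0.807)/(1+0.807) ≈ 0.8932
T̂ = 0.8932(18) + 0.1068(27) ≈ 18.9613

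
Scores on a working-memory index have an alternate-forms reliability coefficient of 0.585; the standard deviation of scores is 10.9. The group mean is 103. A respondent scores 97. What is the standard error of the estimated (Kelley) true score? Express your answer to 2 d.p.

5.37

SE_est = SD * √(r(1 − r)) = 10.90000 * √0.24278 ≈ 10.90000 * 0.49272 ≈ 5.37067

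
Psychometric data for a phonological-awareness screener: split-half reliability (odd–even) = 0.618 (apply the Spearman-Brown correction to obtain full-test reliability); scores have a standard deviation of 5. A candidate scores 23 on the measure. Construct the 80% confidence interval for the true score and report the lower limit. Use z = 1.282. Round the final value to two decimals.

19.89

r_full = 2·0.618 / (1 + 0.618) ≃ 0.7639
SEM = 5.0000*√(1 − 0.7639) ≃ 2.4295
1.282 * SEM ≃ 3.1146
Lower limit = 23 − 3.1146 ≃ 19.8854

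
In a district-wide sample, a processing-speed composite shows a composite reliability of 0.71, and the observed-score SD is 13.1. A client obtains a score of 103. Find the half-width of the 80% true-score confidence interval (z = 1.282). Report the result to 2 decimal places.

SEM = 13.10000·√(1 − 0.71000) ≈ 7.05457
1.282 · SEM ≈ 9.04395

9.04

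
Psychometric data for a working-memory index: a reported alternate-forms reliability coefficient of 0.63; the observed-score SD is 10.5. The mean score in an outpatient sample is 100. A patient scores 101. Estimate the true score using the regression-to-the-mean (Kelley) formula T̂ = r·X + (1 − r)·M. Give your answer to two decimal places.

100.63

T̂ = r·X + (1 − r)·M = 0.6300×101 + 0.3700×100 = 63.6300 + 37.0000 ≃ 100.6300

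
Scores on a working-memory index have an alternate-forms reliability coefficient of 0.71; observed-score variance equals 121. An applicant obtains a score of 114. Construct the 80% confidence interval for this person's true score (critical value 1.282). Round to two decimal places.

σ = 121^(1/2) = 11.000
SEM = 11.000*√(1 − 0.710) ≈ 5.924
Margin = 1.282 * 5.924 ≈ 7.594
CI = 114 ± 7.594 → [106.406, 121.594]

[106.41, 121.59]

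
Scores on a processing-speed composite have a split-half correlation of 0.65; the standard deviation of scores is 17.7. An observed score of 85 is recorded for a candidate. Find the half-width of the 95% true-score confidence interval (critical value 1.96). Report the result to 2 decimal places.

Spearman-Brown: r = 2(0.65) / (1 + 0.65) = 1.300 / 1.650 ≃ 0.788
SEM = 17.700 · √(1 − 0.788) = 17.700 · √0.212 ≃ 17.700 · 0.461 ≃ 8.152
Margin = 1.96 · 8.152 ≃ 15.978

15.98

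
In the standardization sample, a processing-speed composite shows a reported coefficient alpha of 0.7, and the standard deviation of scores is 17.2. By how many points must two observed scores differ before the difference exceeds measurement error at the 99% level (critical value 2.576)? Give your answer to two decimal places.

34.32

SEM = 17.200 × √(1 − 0.700) = 17.200 × √0.300 ≈ 17.200 × 0.548 ≈ 9.421
SE_diff = √2 × SEM ≈ 13.323
Minimum reliable difference = 2.576 × SE_diff ≈ 2.576 × 13.323 ≈ 34.320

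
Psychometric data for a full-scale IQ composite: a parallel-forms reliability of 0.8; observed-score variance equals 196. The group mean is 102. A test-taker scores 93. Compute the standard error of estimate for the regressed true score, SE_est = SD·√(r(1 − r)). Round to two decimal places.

5.60

SD = √196 ≃ 14.000
SE_est = SD · √(r(1 − r)) = 14.000 · √0.160 ≃ 14.000 · 0.400 ≃ 5.600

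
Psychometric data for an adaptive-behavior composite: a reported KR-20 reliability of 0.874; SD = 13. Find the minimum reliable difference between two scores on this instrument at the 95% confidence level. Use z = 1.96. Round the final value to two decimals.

12.79

SEM = 13.000 × √(1 − 0.874) = 13.000 × √0.126 ≈ 13.000 × 0.355 ≈ 4.615
SE_diff = SEM × √2 ≈ 4.615 × 1.414 ≈ 6.526
Minimum reliable difference = 1.96 × SE_diff ≈ 1.96 × 6.526 ≈ 12.791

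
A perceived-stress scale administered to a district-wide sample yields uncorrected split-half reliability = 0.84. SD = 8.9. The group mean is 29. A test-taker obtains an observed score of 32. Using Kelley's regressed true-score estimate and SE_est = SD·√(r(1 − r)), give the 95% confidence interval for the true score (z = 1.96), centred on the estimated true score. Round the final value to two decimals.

[26.82, 36.65]

r_full = 2·0.84 / (1 + 0.84) ≃ 0.9130
T̂ = r·X + (1 − r)·M = 0.9130*32 + 0.0870*29 ≃ 29.2174 + 2.5217 ≃ 31.7391
SE_est = SD * √(r(1 − r)) = 8.9000 * √0.0794 ≃ 8.9000 * 0.2818 ≃ 2.5078
95% CI: 31.7391 ± 4.9152 ≃ (26.8239, 36.6543)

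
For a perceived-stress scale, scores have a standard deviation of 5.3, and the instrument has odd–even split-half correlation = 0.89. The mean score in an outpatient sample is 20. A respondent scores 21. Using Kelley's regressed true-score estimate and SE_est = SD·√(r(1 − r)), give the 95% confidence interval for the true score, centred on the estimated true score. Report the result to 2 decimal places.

Full-length reliability (Spearman-Brown) = 2(0.89)/(1+0.89) ≈ 0.9418
T̂ = 0.9418(21) + 0.0582(20) ≈ 20.9418
SE_est = SD · √(r(1 − r)) = 5.3000 · √0.0548 ≈ 5.3000 · 0.2341 ≈ 1.2409
95% CI: 20.9418 ± 2.4321 ≈ (18.5097, 23.3739)

[18.51, 23.37]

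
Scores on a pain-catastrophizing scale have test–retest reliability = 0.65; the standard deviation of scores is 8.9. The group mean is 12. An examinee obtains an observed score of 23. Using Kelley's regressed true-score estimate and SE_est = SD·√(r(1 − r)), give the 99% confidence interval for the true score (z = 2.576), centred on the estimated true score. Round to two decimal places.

[8.21, 30.09]

Estimated true score = 0.6500·23 + (1 − 0.6500)·12 ≃ 19.1500
SE_est = SD · √(r(1 − r)) = 8.9000 · √0.2275 ≃ 8.9000 · 0.4770 ≃ 4.2450
99% CI: 19.1500 ± 10.9352 ≃ (8.2148, 30.0852)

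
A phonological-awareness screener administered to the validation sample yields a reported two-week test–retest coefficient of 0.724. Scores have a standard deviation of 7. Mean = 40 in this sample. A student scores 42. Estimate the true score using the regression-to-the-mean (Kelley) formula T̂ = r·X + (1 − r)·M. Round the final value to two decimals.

41.45

Estimated true score = 0.724·42 + (1 − 0.724)·40 ≃ 41.448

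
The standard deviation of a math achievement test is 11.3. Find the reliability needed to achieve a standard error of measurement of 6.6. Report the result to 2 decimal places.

Required reliability = 1 − (SEM/SD)² = 1 − 0.3411 ≈ 0.6589

0.66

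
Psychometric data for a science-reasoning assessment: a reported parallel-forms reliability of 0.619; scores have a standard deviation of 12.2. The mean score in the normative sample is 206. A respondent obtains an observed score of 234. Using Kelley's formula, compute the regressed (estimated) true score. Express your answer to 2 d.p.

223.33

T̂ = r·X + (1 − r)·M = 0.6190·234 + 0.3810·206 = 144.8460 + 78.4860 ≈ 223.3320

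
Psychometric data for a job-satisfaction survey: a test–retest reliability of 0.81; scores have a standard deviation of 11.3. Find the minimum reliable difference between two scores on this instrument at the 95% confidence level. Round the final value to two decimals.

13.65

SEM = 11.30000 * √(1 − 0.81000) = 11.30000 * √0.19000 ≃ 11.30000 * 0.43589 ≃ 4.92556
SE_diff = √2 * SEM ≃ 6.96579
Smallest detectable difference = 1.96*6.96579 ≃ 13.65294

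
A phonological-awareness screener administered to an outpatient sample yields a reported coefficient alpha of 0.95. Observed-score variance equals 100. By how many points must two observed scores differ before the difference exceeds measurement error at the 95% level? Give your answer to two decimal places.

SD = √100 ≈ 10.0000
SEM = 10.0000×√(1 − 0.9500) ≈ 2.2361
SE_diff = SEM × √2 ≈ 2.2361 × 1.4142 ≈ 3.1623
Smallest detectable difference = 1.96×3.1623 ≈ 6.1981

6.20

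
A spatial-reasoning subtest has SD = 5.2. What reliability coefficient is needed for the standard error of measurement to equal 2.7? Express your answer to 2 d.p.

Required reliability = 1 − (SEM/SD)² = 1 − 0.2696 ≈ 0.7304

0.73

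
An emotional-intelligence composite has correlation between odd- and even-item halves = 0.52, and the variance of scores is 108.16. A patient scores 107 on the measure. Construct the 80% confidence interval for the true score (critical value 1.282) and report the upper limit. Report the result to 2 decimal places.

SD = √108.16 ≈ 10.400
Full-length reliability (Spearman-Brown) = 2(0.52)/(1+0.52) ≈ 0.684
SEM = 10.400 × √(1 − 0.684) = 10.400 × √0.316 ≈ 10.400 × 0.562 ≈ 5.844
1.282 × SEM ≈ 7.492
Upper limit = 107 + 7.492 ≈ 114.492

114.49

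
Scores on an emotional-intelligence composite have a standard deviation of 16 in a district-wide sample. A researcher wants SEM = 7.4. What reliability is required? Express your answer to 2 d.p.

Required reliability = 1 − (SEM/SD)² = 1 − 0.2139 ≈ 0.7861

0.79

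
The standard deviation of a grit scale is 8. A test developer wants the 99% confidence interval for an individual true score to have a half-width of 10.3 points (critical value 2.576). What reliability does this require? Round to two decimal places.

SEM needed = half-width / z = 10.3/2.576 ≃ 3.998
r = 1 − (3.998/8)² ≃ 1 − 0.250 ≃ 0.750

0.75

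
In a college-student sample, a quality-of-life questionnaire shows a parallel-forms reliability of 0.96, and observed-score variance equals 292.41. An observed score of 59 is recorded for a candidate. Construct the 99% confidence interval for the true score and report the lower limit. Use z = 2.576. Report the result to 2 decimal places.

50.19

σ = 292.41^(1/2) = 17.1000
SEM = 17.1000 * √(1 − 0.9600) = 17.1000 * √0.0400 ≈ 17.1000 * 0.2000 ≈ 3.4200
Margin = 2.576 * 3.4200 ≈ 8.8099
Lower limit = 59 − 8.8099 ≈ 50.1901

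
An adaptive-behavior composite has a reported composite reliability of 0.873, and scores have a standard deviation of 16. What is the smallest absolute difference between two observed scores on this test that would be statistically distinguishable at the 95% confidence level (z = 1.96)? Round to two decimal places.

SEM = 16.00000 × √(1 − 0.87300) = 16.00000 × √0.12700 ≈ 16.00000 × 0.35637 ≈ 5.70193
SE_diff = √2 × SEM ≈ 8.06375
Smallest detectable difference = 1.96×8.06375 ≈ 15.80494

15.80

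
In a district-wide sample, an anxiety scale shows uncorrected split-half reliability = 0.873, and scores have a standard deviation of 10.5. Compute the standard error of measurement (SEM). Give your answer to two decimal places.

2.73

Full-length reliability (Spearman-Brown) = 2(0.873)/(1+0.873) ≈ 0.9322
SEM = 10.5000 × √(1 − 0.9322) = 10.5000 × √0.0678 ≈ 10.5000 × 0.2604 ≈ 2.7341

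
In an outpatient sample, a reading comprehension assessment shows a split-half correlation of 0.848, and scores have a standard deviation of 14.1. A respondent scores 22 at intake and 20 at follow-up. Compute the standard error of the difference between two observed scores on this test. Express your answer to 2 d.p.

5.72

Full-length reliability (Spearman-Brown) = 2(0.848)/(1+0.848) ≈ 0.9177
SEM = 14.1000 × √(1 − 0.9177) = 14.1000 × √0.0823 ≈ 14.1000 × 0.2868 ≈ 4.0438
Standard error of the difference = 4.0438·√2 ≈ 5.7188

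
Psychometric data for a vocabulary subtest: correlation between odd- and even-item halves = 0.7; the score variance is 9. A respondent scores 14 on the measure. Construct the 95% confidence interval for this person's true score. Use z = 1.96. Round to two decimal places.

SD = √9 ≈ 3.0000
Spearman-Brown: r = 2(0.7) / (1 + 0.7) = 1.4000 / 1.7000 ≈ 0.8235
SEM = 3.0000·√(1 − 0.8235) ≈ 1.2603
Margin = 1.96 · 1.2603 ≈ 2.4701
Interval: (11.5299, 16.4701)

[11.53, 16.47]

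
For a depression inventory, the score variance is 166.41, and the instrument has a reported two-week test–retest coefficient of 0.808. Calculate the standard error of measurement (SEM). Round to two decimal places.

5.65

σ = 166.41^(1/2) = 12.900
SEM = 12.900*√(1 − 0.808) ≃ 5.652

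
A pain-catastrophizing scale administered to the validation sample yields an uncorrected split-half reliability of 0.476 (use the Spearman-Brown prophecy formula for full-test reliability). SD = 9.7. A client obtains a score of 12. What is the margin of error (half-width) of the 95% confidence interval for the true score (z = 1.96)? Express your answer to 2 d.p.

11.33

Full-length reliability (Spearman-Brown) = 2(0.476)/(1+0.476) ≃ 0.645
SEM = 9.700 · √(1 − 0.645) = 9.700 · √0.355 ≃ 9.700 · 0.596 ≃ 5.780
1.96 · SEM ≃ 11.328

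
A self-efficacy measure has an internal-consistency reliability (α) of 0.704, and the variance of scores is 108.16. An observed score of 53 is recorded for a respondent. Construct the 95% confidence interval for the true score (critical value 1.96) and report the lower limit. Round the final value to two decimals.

SD = √108.16 ≃ 10.400
The standard error of measurement is 10.400·√(1 − 0.704) ≃ 10.400·0.544 ≃ 5.658.
Half-width = 1.96·5.658 ≃ 11.090
Lower bound: 53 − 11.090 = 41.910

41.91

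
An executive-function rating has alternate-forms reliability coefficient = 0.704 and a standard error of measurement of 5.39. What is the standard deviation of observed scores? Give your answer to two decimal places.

SD = 5.39 / √(1 − 0.704) ≈ 9.907

9.91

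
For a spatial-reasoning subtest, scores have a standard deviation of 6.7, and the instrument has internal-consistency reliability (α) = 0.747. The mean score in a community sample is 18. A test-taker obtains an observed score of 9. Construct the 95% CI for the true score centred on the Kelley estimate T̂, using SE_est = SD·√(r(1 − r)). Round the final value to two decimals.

Estimated true score = 0.74700·9 + (1 − 0.74700)·18 ≃ 11.27700
SE_est = SD · √(r(1 − r)) = 6.70000 · √0.18899 ≃ 6.70000 · 0.43473 ≃ 2.91270
CI = 11.27700 ± 1.96 · 2.91270 → [5.56811, 16.98589]

[5.57, 16.99]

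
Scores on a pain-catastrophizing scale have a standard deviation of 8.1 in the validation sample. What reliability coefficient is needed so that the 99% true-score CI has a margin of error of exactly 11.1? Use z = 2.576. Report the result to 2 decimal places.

0.72

Required SEM = 11.1 / 2.576 ≃ 4.309
r = 1 − (SEM / SD)² = 1 − (4.309 / 8.1)² ≃ 1 − 0.283 ≃ 0.717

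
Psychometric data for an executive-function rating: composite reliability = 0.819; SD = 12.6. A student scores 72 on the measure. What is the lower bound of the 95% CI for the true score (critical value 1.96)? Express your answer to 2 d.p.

SEM = 12.600×√(1 − 0.819) ≃ 5.361
Half-width = 1.96×5.361 ≃ 10.507
Lower bound: 72 − 10.507 = 61.493

61.49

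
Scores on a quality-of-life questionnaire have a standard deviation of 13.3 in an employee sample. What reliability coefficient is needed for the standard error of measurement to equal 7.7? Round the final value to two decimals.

Required reliability = 1 − (SEM/SD)² = 1 − 0.3352 ≈ 0.6648

0.66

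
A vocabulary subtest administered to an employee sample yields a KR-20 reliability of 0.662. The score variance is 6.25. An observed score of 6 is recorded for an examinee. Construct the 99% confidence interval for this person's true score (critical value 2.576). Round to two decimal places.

σ = 6.25^(1/2) = 2.50000
SEM = 2.50000 · √(1 − 0.66200) = 2.50000 · √0.33800 ≈ 2.50000 · 0.58138 ≈ 1.45344
2.576 · SEM ≈ 3.74407
Interval: (2.25593, 9.74407)

[2.26, 9.74]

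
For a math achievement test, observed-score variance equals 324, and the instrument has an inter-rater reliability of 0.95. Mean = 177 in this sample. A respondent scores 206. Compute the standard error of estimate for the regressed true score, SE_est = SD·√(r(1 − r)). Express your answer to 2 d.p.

σ = 324^(1/2) = 18.000
SE_est = 18.000×√(0.950×0.050) ≃ 3.923

3.92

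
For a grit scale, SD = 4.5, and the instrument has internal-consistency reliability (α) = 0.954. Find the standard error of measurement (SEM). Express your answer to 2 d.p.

0.97

SEM = 4.5000 * √(1 − 0.9540) = 4.5000 * √0.0460 ≈ 4.5000 * 0.2145 ≈ 0.9651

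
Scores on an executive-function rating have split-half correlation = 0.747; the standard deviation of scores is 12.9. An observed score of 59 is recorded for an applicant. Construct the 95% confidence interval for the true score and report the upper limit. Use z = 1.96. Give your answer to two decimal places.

Spearman-Brown: r = 2(0.747) / (1 + 0.747) = 1.494 / 1.747 ≃ 0.855
The standard error of measurement is 12.900*√(1 − 0.855) ≃ 12.900*0.381 ≃ 4.909.
Margin = 1.96 * 4.909 ≃ 9.622
Upper limit = 59 + 9.622 ≃ 68.622

68.62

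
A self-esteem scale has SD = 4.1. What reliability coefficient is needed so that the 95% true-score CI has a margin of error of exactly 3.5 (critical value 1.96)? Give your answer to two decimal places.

SEM needed = half-width / z = 3.5/1.96 ≈ 1.786
r = 1 − (1.786/4.1)² ≈ 1 − 0.190 ≈ 0.810

0.81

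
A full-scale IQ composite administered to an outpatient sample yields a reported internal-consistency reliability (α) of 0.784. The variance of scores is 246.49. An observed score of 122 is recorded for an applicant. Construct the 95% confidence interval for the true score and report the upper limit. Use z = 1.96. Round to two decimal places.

σ = 246.49^(1/2) = 15.700
SEM = 15.700 · √(1 − 0.784) = 15.700 · √0.216 ≃ 15.700 · 0.465 ≃ 7.297
1.96 · SEM ≃ 14.302
Upper bound: 122 + 14.302 = 136.302

136.30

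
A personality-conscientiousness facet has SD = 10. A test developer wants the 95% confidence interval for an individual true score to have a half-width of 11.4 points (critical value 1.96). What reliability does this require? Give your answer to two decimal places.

0.66

Required SEM = 11.4 / 1.96 ≈ 5.81633
Required reliability = 1 − (SEM/SD)² = 1 − 0.33830 ≈ 0.66170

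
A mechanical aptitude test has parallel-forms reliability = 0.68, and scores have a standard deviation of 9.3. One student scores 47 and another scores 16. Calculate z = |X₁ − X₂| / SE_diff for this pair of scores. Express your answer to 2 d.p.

SEM = 9.3000*√(1 − 0.6800) ≈ 5.2609
SE_diff = √2 * SEM ≈ 7.4400
z = |47 − 16| / 7.4400 = 31 / 7.4400 ≈ 4.1667

4.17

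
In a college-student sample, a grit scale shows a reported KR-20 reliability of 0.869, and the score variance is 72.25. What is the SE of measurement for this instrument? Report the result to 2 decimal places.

SD = √72.25 ≈ 8.5000
SEM = 8.5000 × √(1 − 0.8690) = 8.5000 × √0.1310 ≈ 8.5000 × 0.3619 ≈ 3.0765

3.08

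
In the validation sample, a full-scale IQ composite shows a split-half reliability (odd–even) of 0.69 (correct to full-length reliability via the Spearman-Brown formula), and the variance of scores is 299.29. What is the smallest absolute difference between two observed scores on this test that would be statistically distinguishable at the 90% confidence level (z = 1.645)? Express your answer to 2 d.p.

17.24

σ = 299.29^(1/2) = 17.300
Spearman-Brown: r = 2(0.69) / (1 + 0.69) = 1.380 / 1.690 ≈ 0.817
SEM = 17.300 * √(1 − 0.817) = 17.300 * √0.183 ≈ 17.300 * 0.428 ≈ 7.409
SE_diff = √2 * SEM ≈ 10.478
Smallest detectable difference = 1.645*10.478 ≈ 17.237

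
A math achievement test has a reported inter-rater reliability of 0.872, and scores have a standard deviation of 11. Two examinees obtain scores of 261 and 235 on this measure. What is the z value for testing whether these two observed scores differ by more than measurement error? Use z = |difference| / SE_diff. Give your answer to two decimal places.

SEM = 11.00000×√(1 − 0.87200) ≈ 3.93548
SE_diff = SEM × √2 ≈ 3.93548 × 1.41421 ≈ 5.56561
z = 26 / 5.56561 ≈ 4.67155

4.67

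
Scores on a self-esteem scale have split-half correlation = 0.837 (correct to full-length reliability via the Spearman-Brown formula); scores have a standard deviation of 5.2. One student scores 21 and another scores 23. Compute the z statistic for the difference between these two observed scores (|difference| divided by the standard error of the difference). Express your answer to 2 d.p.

0.91

Spearman-Brown: r = 2(0.837) / (1 + 0.837) = 1.6740 / 1.8370 ≈ 0.9113
The standard error of measurement is 5.2000*√(1 − 0.9113) ≈ 5.2000*0.2979 ≈ 1.5490.
Standard error of the difference = 1.5490·√2 ≈ 2.1906
z = |21 − 23| / 2.1906 = 2 / 2.1906 ≈ 0.9130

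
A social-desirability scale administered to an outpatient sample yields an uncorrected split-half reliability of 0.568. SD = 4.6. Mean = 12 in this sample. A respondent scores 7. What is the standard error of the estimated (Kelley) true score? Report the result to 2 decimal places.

2.06

Full-length reliability (Spearman-Brown) = 2(0.568)/(1+0.568) ≃ 0.72449
SE_est = SD * √(r(1 − r)) = 4.60000 * √0.19960 ≃ 4.60000 * 0.44677 ≃ 2.05515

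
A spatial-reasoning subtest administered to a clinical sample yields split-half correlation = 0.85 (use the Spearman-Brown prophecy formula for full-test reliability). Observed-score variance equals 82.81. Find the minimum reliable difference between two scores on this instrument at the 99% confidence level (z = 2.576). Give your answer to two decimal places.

9.44

SD = √82.81 ≈ 9.1000
r_full = 2·0.85 / (1 + 0.85) ≈ 0.9189
SEM = 9.1000 * √(1 − 0.9189) = 9.1000 * √0.0811 ≈ 9.1000 * 0.2847 ≈ 2.5912
SE_diff = SEM * √2 ≈ 2.5912 * 1.4142 ≈ 3.6645
Minimum reliable difference = 2.576 * SE_diff ≈ 2.576 * 3.6645 ≈ 9.4398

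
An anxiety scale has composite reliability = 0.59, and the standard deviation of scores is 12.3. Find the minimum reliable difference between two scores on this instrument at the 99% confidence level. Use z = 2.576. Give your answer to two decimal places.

SEM = 12.30000×√(1 − 0.59000) ≈ 7.87584
Standard error of the difference = 7.87584·√2 ≈ 11.13812
Smallest detectable difference = 2.576×11.13812 ≈ 28.69181

28.69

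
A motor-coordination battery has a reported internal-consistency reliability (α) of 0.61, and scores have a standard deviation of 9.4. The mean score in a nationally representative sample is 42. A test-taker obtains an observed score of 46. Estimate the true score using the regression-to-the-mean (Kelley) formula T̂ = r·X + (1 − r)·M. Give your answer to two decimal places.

44.44

T̂ = 0.610(46) + 0.390(42) ≈ 44.440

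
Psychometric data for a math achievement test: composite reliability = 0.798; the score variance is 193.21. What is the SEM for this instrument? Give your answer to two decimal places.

SD = √193.21 ≈ 13.9000
SEM = 13.9000 · √(1 − 0.7980) = 13.9000 · √0.2020 ≈ 13.9000 · 0.4494 ≈ 6.2473

6.25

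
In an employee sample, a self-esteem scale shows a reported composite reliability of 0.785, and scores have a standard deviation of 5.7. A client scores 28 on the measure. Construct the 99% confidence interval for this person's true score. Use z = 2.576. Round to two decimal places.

The standard error of measurement is 5.700*√(1 − 0.785) ≈ 5.700*0.464 ≈ 2.643.
Half-width = 2.576*2.643 ≈ 6.808
Interval: (21.192, 34.808)

[21.19, 34.81]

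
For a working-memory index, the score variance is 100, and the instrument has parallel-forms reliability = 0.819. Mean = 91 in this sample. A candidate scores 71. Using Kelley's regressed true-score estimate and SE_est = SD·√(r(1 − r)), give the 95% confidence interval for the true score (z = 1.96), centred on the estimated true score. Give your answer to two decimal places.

SD = √100 ≈ 10.0000
Estimated true score = 0.8190·71 + (1 − 0.8190)·91 ≈ 74.6200
SE_est = 10.0000·√(0.8190·0.1810) ≈ 3.8502
CI = 74.6200 ± 1.96 · 3.8502 → [67.0736, 82.1664]

[67.07, 82.17]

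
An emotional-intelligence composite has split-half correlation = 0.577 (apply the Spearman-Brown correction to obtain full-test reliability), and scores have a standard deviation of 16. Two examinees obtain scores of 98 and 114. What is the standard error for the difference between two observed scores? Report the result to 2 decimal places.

11.72

Full-length reliability (Spearman-Brown) = 2(0.577)/(1+0.577) ≃ 0.7318
SEM = 16.0000×√(1 − 0.7318) ≃ 8.2866
SE_diff = SEM × √2 ≃ 8.2866 × 1.4142 ≃ 11.7190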